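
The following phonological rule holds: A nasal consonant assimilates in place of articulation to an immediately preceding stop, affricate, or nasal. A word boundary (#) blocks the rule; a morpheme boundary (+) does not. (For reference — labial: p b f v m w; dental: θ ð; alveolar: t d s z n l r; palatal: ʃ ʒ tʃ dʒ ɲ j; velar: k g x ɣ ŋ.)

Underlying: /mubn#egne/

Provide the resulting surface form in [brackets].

[mubm#egŋe]

/n/ after /b/ (labial) → [m]
/n/ after /g/ (velar) → [ŋ]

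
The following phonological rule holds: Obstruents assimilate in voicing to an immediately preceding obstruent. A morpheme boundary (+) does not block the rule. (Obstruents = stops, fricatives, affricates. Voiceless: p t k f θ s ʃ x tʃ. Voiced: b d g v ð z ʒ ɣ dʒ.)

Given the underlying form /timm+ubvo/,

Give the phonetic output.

[timm+ubvo]

no segment meets the rule's conditions; no change.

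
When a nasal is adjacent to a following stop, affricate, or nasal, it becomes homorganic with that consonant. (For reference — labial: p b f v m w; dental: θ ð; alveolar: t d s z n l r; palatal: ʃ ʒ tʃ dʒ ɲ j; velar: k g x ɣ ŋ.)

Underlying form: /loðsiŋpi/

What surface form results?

/ŋ/ before /p/ (labial) → [m]

[loðsimpi]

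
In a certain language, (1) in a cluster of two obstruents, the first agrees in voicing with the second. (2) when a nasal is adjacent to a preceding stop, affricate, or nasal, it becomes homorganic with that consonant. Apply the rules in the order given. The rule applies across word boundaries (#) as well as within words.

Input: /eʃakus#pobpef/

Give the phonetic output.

Rule 1: /b/ before /p/ (voiceless) → [p]
After rule 1: eʃakus#poppef
Rule 2: no segment meets the rule's conditions; no change.

[eʃakus#poppef]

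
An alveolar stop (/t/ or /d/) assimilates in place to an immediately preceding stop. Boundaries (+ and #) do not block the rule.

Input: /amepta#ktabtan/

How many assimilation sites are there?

/t/ after /p/ (labial) → [p]
/t/ after /k/ (velar) → [k]
/t/ after /b/ (labial) → [p]
3 segments change.

3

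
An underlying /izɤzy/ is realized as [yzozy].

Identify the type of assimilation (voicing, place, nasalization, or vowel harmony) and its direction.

vowel harmony, regressive

/i/→[y] /ɤ/→[o].
Vowels agree with the last vowel, so the harmony is regressive.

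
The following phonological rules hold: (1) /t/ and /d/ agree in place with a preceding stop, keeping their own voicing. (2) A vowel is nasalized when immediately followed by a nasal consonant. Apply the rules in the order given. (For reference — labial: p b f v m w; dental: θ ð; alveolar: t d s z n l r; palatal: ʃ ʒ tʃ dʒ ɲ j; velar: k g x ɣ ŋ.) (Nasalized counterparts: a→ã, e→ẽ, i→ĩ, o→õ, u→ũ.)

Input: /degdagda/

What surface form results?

[deggagga]

Rule 1: /d/ after /g/ (velar) → [g]
Rule 1: /d/ after /g/ (velar) → [g]
After rule 1: deggagga
Rule 2: no segment meets the rule's conditions; no change.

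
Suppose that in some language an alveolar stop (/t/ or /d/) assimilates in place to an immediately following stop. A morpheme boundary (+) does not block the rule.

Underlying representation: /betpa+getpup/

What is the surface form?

/t/ before /p/ (labial) → [p]
/t/ before /p/ (labial) → [p]

[beppa+geppup]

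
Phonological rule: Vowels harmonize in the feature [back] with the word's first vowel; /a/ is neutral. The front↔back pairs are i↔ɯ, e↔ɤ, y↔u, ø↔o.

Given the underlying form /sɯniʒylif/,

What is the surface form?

[sɯnɯʒulɯf]

/i/ harmonizes with /ɯ/ ([+back]) → [ɯ]
/y/ harmonizes with /ɯ/ ([+back]) → [u]
/i/ harmonizes with /ɯ/ ([+back]) → [ɯ]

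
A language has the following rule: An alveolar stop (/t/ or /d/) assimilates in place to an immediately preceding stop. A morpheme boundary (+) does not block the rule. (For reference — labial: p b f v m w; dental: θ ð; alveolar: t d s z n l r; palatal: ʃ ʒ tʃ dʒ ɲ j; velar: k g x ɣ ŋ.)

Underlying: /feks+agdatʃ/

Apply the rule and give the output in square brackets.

/d/ after /g/ (velar) → [g]

[feks+aggatʃ]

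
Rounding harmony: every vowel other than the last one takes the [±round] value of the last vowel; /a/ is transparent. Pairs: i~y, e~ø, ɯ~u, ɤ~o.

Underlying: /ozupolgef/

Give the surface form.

[ɤzɯpɤlgef]

/o/ harmonizes with /e/ ([-round]) → [ɤ]
/u/ harmonizes with /e/ ([-round]) → [ɯ]
/o/ harmonizes with /e/ ([-round]) → [ɤ]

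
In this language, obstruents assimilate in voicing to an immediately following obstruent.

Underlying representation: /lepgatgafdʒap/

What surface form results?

/p/ before /g/ (voiced) → [b]
/t/ before /g/ (voiced) → [d]
/f/ before /dʒ/ (voiced) → [v]

[lebgadgavdʒap]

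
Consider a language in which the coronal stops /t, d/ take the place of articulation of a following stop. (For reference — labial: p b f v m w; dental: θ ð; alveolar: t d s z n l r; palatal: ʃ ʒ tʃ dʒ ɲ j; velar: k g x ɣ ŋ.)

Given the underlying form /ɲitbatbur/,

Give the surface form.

[ɲipbapbur]

/t/ before /b/ (labial) → [p]
/t/ before /b/ (labial) → [p]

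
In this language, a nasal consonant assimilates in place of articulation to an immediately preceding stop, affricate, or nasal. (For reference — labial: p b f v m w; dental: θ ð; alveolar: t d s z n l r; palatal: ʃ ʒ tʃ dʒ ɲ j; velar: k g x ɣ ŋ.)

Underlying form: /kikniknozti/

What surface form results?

[kikŋikŋozti]

/n/ after /k/ (velar) → [ŋ]
/n/ after /k/ (velar) → [ŋ]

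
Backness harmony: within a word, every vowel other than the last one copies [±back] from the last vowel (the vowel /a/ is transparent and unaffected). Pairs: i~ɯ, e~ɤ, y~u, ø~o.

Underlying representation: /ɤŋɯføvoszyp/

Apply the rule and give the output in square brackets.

/ɤ/ harmonizes with /y/ ([-back]) → [e]
/ɯ/ harmonizes with /y/ ([-back]) → [i]
/o/ harmonizes with /y/ ([-back]) → [ø]

[eŋiføvøszyp]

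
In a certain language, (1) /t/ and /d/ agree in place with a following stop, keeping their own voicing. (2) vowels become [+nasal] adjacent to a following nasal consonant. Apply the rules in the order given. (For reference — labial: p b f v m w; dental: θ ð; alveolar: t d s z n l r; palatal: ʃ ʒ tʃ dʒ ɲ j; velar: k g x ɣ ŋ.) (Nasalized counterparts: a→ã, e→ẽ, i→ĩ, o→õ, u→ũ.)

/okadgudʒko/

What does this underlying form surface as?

Rule 1: /d/ before /g/ (velar) → [g]
After rule 1: okaggudʒko
Rule 2: no segment meets the rule's conditions; no change.

[okaggudʒko]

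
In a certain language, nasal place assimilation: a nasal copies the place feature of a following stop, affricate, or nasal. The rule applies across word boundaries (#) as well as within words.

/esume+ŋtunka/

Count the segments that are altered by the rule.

/ŋ/ before /t/ (alveolar) → [n]
/n/ before /k/ (velar) → [ŋ]
2 segments change.

2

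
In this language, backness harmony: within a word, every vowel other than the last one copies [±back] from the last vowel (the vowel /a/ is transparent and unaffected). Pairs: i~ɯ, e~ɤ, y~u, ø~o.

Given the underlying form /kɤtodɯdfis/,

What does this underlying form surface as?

[ketødidfis]

/ɤ/ harmonizes with /i/ ([-back]) → [e]
/o/ harmonizes with /i/ ([-back]) → [ø]
/ɯ/ harmonizes with /i/ ([-back]) → [i]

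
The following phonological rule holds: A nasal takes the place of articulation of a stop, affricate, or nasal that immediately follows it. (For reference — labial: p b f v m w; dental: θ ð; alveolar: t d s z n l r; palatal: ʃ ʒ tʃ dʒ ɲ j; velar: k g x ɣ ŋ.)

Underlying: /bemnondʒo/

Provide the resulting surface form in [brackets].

[bennoɲdʒo]

/m/ before /n/ (alveolar) → [n]
/n/ before /dʒ/ (palatal) → [ɲ]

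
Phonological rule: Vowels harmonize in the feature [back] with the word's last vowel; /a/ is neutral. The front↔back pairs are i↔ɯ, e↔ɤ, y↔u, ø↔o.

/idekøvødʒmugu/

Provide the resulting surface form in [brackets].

/i/ harmonizes with /u/ ([+back]) → [ɯ]
/e/ harmonizes with /u/ ([+back]) → [ɤ]
/ø/ harmonizes with /u/ ([+back]) → [o]
/ø/ harmonizes with /u/ ([+back]) → [o]

[ɯdɤkovodʒmugu]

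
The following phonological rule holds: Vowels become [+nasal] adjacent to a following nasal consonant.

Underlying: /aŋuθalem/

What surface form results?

/a/ before nasal /ŋ/ → [ã]
/e/ before nasal /m/ → [ẽ]

[ãŋuθalẽm]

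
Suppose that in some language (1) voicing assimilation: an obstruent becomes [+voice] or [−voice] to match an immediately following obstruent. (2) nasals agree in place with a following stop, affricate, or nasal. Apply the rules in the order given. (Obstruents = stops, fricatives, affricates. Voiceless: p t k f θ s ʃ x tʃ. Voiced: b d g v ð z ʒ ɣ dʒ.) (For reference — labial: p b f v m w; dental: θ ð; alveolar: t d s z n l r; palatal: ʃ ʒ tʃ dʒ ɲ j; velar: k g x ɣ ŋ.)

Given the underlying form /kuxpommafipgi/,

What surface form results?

Rule 1: /p/ before /g/ (voiced) → [b]
After rule 1: kuxpommafibgi
Rule 2: no segment meets the rule's conditions; no change.

[kuxpommafibgi]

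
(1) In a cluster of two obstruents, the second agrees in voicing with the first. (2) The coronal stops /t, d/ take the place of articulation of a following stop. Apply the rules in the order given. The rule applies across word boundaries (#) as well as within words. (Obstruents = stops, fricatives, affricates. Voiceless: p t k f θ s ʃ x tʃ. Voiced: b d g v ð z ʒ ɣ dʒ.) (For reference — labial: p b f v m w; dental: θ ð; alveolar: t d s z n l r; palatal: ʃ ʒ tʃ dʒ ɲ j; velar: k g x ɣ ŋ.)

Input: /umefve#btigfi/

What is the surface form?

[umeffe#bdigvi]

Rule 1: /v/ after /f/ (voiceless) → [f]
Rule 1: /t/ after /b/ (voiced) → [d]
Rule 1: /f/ after /g/ (voiced) → [v]
After rule 1: umeffe#bdigvi
Rule 2: no segment meets the rule's conditions; no change.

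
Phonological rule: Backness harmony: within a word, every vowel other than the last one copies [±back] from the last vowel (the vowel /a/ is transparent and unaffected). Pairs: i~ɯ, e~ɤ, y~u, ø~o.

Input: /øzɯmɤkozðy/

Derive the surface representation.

/ɯ/ harmonizes with /y/ ([-back]) → [i]
/ɤ/ harmonizes with /y/ ([-back]) → [e]
/o/ harmonizes with /y/ ([-back]) → [ø]

[øzimekøzðy]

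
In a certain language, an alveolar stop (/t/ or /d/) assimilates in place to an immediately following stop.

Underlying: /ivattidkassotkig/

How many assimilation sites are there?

/d/ before /k/ (velar) → [g]
/t/ before /k/ (velar) → [k]
2 segments change.

2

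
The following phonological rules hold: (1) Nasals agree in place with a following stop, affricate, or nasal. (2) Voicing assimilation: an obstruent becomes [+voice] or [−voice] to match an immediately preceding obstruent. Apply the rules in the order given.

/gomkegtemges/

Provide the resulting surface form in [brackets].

Rule 1: /m/ before /k/ (velar) → [ŋ]
Rule 1: /m/ before /g/ (velar) → [ŋ]
After rule 1: goŋkegteŋges
Rule 2: /t/ after /g/ (voiced) → [d]

[goŋkegdeŋges]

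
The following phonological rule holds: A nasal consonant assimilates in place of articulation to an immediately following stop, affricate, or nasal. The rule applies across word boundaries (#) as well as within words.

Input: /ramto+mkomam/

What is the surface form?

/m/ before /t/ (alveolar) → [n]
/m/ before /k/ (velar) → [ŋ]

[ranto+ŋkomam]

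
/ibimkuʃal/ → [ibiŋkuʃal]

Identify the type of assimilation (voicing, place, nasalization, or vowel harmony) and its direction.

place assimilation, regressive

/m/→[ŋ].
Each target copies a feature from the following segment, so the direction is regressive.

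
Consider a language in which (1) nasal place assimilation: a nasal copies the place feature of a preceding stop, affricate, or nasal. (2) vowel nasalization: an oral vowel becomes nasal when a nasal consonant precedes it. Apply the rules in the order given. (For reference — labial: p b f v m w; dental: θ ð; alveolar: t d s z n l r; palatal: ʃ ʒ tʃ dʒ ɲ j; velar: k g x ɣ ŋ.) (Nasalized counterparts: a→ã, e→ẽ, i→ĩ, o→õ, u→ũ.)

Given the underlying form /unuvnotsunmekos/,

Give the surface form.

Rule 1: /m/ after /n/ (alveolar) → [n]
After rule 1: unuvnotsunnekos
Rule 2: /u/ after nasal /n/ → [ũ]
Rule 2: /o/ after nasal /n/ → [õ]
Rule 2: /e/ after nasal /n/ → [ẽ]

[unũvnõtsunnẽkos]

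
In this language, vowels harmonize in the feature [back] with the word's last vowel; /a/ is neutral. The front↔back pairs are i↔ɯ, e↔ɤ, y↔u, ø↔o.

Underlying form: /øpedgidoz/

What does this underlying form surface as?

/ø/ harmonizes with /o/ ([+back]) → [o]
/e/ harmonizes with /o/ ([+back]) → [ɤ]
/i/ harmonizes with /o/ ([+back]) → [ɯ]

[opɤdgɯdoz]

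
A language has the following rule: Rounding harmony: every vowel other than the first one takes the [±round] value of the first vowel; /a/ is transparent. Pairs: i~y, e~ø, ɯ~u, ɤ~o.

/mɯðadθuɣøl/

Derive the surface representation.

/u/ harmonizes with /ɯ/ ([-round]) → [ɯ]
/ø/ harmonizes with /ɯ/ ([-round]) → [e]

[mɯðadθɯɣel]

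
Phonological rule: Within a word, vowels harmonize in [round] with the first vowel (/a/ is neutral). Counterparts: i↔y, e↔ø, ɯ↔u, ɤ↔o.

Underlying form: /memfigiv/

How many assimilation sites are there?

No segment meets the rule's conditions.

0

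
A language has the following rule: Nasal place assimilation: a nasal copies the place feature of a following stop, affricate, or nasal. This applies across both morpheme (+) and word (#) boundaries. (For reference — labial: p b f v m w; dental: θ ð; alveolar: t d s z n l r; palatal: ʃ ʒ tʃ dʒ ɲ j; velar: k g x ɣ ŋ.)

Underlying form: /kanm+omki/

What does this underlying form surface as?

/n/ before /m/ (labial) → [m]
/m/ before /k/ (velar) → [ŋ]

[kamm+oŋki]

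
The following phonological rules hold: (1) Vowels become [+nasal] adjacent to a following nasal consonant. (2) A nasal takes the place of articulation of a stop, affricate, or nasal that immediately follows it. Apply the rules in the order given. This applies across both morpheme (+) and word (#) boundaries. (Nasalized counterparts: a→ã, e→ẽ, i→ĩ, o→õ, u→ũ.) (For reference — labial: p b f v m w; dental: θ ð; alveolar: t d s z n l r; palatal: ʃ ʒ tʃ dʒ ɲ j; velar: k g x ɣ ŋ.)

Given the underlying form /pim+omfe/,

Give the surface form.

[pĩm+õmfe]

Rule 1: /i/ before nasal /m/ → [ĩ]
Rule 1: /o/ before nasal /m/ → [õ]
After rule 1: pĩm+õmfe
Rule 2: no segment meets the rule's conditions; no change.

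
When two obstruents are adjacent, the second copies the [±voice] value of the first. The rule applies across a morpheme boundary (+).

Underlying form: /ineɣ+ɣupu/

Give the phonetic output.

[ineɣ+ɣupu]

no segment meets the rule's conditions; no change.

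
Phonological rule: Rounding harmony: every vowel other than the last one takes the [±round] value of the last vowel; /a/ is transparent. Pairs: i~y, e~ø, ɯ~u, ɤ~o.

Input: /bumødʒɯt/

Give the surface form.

/u/ harmonizes with /ɯ/ ([-round]) → [ɯ]
/ø/ harmonizes with /ɯ/ ([-round]) → [e]

[bɯmedʒɯt]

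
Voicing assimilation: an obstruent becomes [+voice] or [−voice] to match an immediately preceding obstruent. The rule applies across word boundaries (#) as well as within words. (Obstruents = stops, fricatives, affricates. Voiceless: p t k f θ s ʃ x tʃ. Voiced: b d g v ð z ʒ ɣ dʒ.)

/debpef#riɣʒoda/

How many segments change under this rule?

1

/p/ after /b/ (voiced) → [b]
1 segment changes.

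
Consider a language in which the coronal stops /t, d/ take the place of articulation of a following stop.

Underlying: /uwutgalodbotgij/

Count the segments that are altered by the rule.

3

/t/ before /g/ (velar) → [k]
/d/ before /b/ (labial) → [b]
/t/ before /g/ (velar) → [k]
3 segments change.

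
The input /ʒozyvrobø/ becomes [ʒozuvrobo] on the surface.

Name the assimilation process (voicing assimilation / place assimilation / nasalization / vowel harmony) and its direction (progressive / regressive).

/y/→[u] /ø/→[o].
Vowels agree with the first vowel, so the harmony is progressive.

vowel harmony, progressive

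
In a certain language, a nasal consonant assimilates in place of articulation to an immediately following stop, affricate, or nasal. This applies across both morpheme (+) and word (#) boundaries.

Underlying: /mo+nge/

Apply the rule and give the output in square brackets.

/n/ before /g/ (velar) → [ŋ]

[mo+ŋge]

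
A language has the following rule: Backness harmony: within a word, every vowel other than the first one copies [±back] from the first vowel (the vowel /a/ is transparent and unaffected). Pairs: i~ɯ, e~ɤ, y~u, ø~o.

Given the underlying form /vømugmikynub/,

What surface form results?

[vømygmikynyb]

/u/ harmonizes with /ø/ ([-back]) → [y]
/u/ harmonizes with /ø/ ([-back]) → [y]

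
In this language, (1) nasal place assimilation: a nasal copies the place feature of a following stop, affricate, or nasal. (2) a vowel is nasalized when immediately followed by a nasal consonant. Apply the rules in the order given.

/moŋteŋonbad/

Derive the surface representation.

[mõntẽŋõmbad]

Rule 1: /ŋ/ before /t/ (alveolar) → [n]
Rule 1: /n/ before /b/ (labial) → [m]
After rule 1: monteŋombad
Rule 2: /o/ before nasal /n/ → [õ]
Rule 2: /e/ before nasal /ŋ/ → [ẽ]
Rule 2: /o/ before nasal /m/ → [õ]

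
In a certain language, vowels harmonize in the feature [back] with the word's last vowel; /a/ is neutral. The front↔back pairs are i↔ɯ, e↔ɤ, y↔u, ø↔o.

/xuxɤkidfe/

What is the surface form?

/u/ harmonizes with /e/ ([-back]) → [y]
/ɤ/ harmonizes with /e/ ([-back]) → [e]

[xyxekidfe]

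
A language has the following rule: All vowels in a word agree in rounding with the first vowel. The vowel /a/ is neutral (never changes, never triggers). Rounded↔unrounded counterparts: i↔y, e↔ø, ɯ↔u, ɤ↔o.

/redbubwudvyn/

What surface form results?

[redbɯbwɯdvin]

/u/ harmonizes with /e/ ([-round]) → [ɯ]
/u/ harmonizes with /e/ ([-round]) → [ɯ]
/y/ harmonizes with /e/ ([-round]) → [i]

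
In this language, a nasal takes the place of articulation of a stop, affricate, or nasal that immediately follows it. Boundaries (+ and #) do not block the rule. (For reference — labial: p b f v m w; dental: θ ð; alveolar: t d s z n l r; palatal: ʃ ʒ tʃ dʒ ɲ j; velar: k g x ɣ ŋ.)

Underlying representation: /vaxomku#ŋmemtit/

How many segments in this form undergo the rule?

/m/ before /k/ (velar) → [ŋ]
/ŋ/ before /m/ (labial) → [m]
/m/ before /t/ (alveolar) → [n]
3 segments change.

3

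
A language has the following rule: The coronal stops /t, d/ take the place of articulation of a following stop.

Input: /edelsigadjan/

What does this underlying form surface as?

[edelsigadjan]

no segment meets the rule's conditions; no change.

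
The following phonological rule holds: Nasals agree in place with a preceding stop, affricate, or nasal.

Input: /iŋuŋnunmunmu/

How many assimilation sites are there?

3

/n/ after /ŋ/ (velar) → [ŋ]
/m/ after /n/ (alveolar) → [n]
/m/ after /n/ (alveolar) → [n]
3 segments change.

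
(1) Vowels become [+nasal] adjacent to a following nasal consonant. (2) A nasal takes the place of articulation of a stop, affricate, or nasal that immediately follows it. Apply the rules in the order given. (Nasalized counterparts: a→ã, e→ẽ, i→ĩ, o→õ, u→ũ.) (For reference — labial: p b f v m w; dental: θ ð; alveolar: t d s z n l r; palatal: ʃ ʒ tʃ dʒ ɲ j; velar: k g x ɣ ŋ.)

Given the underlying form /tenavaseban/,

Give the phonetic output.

[tẽnavasebãn]

Rule 1: /e/ before nasal /n/ → [ẽ]
Rule 1: /a/ before nasal /n/ → [ã]
After rule 1: tẽnavasebãn
Rule 2: no segment meets the rule's conditions; no change.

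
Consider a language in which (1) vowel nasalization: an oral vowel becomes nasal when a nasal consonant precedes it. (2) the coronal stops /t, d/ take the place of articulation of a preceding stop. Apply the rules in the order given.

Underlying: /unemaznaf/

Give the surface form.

Rule 1: /e/ after nasal /n/ → [ẽ]
Rule 1: /a/ after nasal /m/ → [ã]
Rule 1: /a/ after nasal /n/ → [ã]
After rule 1: unẽmãznãf
Rule 2: no segment meets the rule's conditions; no change.

[unẽmãznãf]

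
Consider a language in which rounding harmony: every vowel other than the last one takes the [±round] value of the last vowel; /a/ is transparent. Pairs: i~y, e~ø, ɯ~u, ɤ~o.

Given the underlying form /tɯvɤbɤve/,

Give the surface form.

[tɯvɤbɤve]

no segment meets the rule's conditions; no change.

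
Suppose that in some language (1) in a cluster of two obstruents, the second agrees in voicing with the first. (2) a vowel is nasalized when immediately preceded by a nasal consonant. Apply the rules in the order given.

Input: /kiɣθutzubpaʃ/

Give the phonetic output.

Rule 1: /θ/ after /ɣ/ (voiced) → [ð]
Rule 1: /z/ after /t/ (voiceless) → [s]
Rule 1: /p/ after /b/ (voiced) → [b]
After rule 1: kiɣðutsubbaʃ
Rule 2: no segment meets the rule's conditions; no change.

[kiɣðutsubbaʃ]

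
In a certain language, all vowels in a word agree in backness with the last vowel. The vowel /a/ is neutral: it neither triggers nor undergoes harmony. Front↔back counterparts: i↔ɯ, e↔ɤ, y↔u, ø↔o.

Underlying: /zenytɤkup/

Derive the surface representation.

/e/ harmonizes with /u/ ([+back]) → [ɤ]
/y/ harmonizes with /u/ ([+back]) → [u]

[zɤnutɤkup]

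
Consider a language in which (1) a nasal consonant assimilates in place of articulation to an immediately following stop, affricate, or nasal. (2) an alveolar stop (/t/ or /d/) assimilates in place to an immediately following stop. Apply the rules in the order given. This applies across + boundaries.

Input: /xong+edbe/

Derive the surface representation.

[xoŋg+ebbe]

Rule 1: /n/ before /g/ (velar) → [ŋ]
After rule 1: xoŋg+edbe
Rule 2: /d/ before /b/ (labial) → [b]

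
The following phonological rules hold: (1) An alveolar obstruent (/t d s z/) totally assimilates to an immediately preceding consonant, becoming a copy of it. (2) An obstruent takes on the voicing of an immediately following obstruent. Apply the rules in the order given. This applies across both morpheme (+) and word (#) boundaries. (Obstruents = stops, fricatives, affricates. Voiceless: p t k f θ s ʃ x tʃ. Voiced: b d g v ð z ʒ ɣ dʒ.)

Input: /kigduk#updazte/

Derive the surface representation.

[kigguk#uppazze]

Rule 1: /d/ after /g/ → [g] (total assimilation)
Rule 1: /d/ after /p/ → [p] (total assimilation)
Rule 1: /t/ after /z/ → [z] (total assimilation)
After rule 1: kigguk#uppazze
Rule 2: no segment meets the rule's conditions; no change.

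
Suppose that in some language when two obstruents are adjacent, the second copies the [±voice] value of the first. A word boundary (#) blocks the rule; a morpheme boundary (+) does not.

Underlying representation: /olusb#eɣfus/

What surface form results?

[olusp#eɣvus]

/b/ after /s/ (voiceless) → [p]
/f/ after /ɣ/ (voiced) → [v]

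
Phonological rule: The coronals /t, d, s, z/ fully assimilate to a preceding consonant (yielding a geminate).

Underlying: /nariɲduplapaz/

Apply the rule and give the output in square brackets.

/d/ after /ɲ/ → [ɲ] (total assimilation)

[nariɲɲuplapaz]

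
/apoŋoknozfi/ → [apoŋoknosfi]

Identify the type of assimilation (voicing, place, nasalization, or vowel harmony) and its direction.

voicing assimilation, regressive

/z/→[s].
Each target copies a feature from the following segment, so the direction is regressive.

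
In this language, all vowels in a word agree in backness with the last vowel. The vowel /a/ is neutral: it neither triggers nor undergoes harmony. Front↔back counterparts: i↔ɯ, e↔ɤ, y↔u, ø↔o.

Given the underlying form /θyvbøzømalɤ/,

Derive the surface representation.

/y/ harmonizes with /ɤ/ ([+back]) → [u]
/ø/ harmonizes with /ɤ/ ([+back]) → [o]
/ø/ harmonizes with /ɤ/ ([+back]) → [o]

[θuvbozomalɤ]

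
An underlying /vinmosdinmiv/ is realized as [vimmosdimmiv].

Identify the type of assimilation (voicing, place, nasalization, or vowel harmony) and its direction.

/n/→[m] /n/→[m].
Each target copies a feature from the following segment, so the direction is regressive.

place assimilation, regressive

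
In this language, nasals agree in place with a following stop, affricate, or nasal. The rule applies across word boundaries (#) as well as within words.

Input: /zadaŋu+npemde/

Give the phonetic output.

/n/ before /p/ (labial) → [m]
/m/ before /d/ (alveolar) → [n]

[zadaŋu+mpende]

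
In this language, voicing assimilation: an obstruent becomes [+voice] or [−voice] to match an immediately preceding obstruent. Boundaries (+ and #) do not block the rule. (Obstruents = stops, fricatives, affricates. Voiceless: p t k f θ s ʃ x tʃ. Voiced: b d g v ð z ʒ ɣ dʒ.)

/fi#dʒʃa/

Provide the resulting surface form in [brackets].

[fi#dʒʒa]

/ʃ/ after /dʒ/ (voiced) → [ʒ]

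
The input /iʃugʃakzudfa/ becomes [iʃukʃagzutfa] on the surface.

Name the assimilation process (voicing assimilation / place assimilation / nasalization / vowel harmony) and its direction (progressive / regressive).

/g/→[k] /k/→[g] /d/→[t].
Each target copies a feature from the following segment, so the direction is regressive.

voicing assimilation, regressive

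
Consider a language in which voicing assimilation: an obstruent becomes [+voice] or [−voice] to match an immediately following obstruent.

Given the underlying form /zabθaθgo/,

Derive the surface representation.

/b/ before /θ/ (voiceless) → [p]
/θ/ before /g/ (voiced) → [ð]

[zapθaðgo]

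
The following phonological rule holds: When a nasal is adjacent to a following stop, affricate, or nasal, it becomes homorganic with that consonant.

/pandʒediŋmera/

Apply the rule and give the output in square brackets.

/n/ before /dʒ/ (palatal) → [ɲ]
/ŋ/ before /m/ (labial) → [m]

[paɲdʒedimmera]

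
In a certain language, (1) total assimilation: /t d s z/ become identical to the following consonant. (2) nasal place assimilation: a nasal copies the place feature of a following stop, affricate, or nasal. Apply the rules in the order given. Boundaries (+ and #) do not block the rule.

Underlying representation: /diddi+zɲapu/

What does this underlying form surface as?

[diddi+ɲɲapu]

Rule 1: /z/ before /ɲ/ → [ɲ] (total assimilation)
After rule 1: diddi+ɲɲapu
Rule 2: no segment meets the rule's conditions; no change.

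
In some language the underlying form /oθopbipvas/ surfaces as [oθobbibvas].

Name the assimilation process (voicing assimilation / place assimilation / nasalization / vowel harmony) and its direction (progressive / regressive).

/p/→[b] /p/→[b].
Each target copies a feature from the following segment, so the direction is regressive.

voicing assimilation, regressive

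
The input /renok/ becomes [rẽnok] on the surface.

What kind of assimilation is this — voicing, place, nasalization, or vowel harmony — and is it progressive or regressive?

nasalization, regressive

/e/→[ẽ].
Each target copies a feature from the following segment, so the direction is regressive.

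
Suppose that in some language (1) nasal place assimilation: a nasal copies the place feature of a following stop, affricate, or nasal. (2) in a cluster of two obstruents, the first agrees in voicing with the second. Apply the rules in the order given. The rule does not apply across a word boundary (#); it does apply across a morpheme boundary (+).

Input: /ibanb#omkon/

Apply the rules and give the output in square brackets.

Rule 1: /n/ before /b/ (labial) → [m]
Rule 1: /m/ before /k/ (velar) → [ŋ]
After rule 1: ibamb#oŋkon
Rule 2: no segment meets the rule's conditions; no change.

[ibamb#oŋkon]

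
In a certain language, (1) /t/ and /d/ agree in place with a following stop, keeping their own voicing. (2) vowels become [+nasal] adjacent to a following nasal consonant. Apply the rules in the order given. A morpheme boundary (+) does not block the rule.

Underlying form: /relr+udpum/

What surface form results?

Rule 1: /d/ before /p/ (labial) → [b]
After rule 1: relr+ubpum
Rule 2: /u/ before nasal /m/ → [ũ]

[relr+ubpũm]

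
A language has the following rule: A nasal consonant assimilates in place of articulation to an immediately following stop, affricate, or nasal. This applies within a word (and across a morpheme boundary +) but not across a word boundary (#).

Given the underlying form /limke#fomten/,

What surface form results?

/m/ before /k/ (velar) → [ŋ]
/m/ before /t/ (alveolar) → [n]

[liŋke#fonten]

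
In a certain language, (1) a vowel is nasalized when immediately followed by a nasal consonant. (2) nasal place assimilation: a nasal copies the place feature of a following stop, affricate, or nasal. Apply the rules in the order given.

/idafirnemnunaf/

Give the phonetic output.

Rule 1: /e/ before nasal /m/ → [ẽ]
Rule 1: /u/ before nasal /n/ → [ũ]
After rule 1: idafirnẽmnũnaf
Rule 2: /m/ before /n/ (alveolar) → [n]

[idafirnẽnnũnaf]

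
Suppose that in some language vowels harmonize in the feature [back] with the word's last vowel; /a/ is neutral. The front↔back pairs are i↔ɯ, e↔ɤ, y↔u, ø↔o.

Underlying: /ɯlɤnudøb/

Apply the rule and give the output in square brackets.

[ilenydøb]

/ɯ/ harmonizes with /ø/ ([-back]) → [i]
/ɤ/ harmonizes with /ø/ ([-back]) → [e]
/u/ harmonizes with /ø/ ([-back]) → [y]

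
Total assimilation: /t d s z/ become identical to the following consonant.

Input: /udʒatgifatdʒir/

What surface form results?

/t/ before /g/ → [g] (total assimilation)
/t/ before /dʒ/ → [dʒ] (total assimilation)

[udʒaggifadʒdʒir]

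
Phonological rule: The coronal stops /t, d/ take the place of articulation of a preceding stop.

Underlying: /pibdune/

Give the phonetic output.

[pibbune]

/d/ after /b/ (labial) → [b]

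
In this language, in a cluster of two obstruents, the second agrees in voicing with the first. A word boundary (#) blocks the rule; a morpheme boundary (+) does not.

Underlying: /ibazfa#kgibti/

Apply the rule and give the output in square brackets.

/f/ after /z/ (voiced) → [v]
/g/ after /k/ (voiceless) → [k]
/t/ after /b/ (voiced) → [d]

[ibazva#kkibdi]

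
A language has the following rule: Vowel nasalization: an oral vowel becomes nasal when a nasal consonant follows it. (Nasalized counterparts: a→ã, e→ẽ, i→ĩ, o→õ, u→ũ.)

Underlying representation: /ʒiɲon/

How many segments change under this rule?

/i/ before nasal /ɲ/ → [ĩ]
/o/ before nasal /n/ → [õ]
2 segments change.

2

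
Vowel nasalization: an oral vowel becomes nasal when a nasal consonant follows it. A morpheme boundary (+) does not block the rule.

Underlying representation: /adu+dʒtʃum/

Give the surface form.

[adu+dʒtʃũm]

/u/ before nasal /m/ → [ũ]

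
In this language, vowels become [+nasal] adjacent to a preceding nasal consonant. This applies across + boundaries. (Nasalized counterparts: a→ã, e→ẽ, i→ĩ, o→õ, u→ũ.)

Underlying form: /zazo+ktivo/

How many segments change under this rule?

0

No segment meets the rule's conditions.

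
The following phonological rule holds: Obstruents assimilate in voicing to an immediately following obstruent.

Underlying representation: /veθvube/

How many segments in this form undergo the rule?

/θ/ before /v/ (voiced) → [ð]
1 segment changes.

1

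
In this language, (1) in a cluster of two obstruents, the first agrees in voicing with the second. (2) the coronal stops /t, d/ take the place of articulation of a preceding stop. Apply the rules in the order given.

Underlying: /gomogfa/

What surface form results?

Rule 1: /g/ before /f/ (voiceless) → [k]
After rule 1: gomokfa
Rule 2: no segment meets the rule's conditions; no change.

[gomokfa]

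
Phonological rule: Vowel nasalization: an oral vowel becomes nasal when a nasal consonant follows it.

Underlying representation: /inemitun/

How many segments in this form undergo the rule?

/i/ before nasal /n/ → [ĩ]
/e/ before nasal /m/ → [ẽ]
/u/ before nasal /n/ → [ũ]
3 segments change.

3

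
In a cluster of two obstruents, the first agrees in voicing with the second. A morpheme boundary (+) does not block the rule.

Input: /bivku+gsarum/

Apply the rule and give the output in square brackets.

/v/ before /k/ (voiceless) → [f]
/g/ before /s/ (voiceless) → [k]

[bifku+ksarum]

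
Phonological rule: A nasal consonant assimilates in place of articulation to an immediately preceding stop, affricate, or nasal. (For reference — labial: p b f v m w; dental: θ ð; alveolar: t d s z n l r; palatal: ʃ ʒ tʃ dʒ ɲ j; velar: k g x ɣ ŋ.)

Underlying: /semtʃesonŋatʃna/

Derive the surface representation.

/ŋ/ after /n/ (alveolar) → [n]
/n/ after /tʃ/ (palatal) → [ɲ]

[semtʃesonnatʃɲa]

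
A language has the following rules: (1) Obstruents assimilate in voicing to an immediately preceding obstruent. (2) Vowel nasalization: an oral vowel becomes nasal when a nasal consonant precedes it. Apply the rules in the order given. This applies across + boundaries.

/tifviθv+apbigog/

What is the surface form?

Rule 1: /v/ after /f/ (voiceless) → [f]
Rule 1: /v/ after /θ/ (voiceless) → [f]
Rule 1: /b/ after /p/ (voiceless) → [p]
After rule 1: tiffiθf+appigog
Rule 2: no segment meets the rule's conditions; no change.

[tiffiθf+appigog]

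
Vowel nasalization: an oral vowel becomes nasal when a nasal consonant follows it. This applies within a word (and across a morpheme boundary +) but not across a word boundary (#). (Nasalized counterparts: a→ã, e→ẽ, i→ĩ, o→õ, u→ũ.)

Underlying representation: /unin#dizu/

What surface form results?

/u/ before nasal /n/ → [ũ]
/i/ before nasal /n/ → [ĩ]

[ũnĩn#dizu]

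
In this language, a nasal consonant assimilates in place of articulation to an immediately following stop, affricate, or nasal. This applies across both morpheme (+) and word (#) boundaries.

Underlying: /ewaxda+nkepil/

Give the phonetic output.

[ewaxda+ŋkepil]

/n/ before /k/ (velar) → [ŋ]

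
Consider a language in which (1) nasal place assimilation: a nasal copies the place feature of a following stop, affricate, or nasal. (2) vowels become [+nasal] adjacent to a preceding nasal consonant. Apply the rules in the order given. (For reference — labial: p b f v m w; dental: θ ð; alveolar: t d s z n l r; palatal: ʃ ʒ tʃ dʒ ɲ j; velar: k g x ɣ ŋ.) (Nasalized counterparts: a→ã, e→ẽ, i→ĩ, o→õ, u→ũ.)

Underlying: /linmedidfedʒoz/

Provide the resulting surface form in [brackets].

[limmẽdidfedʒoz]

Rule 1: /n/ before /m/ (labial) → [m]
After rule 1: limmedidfedʒoz
Rule 2: /e/ after nasal /m/ → [ẽ]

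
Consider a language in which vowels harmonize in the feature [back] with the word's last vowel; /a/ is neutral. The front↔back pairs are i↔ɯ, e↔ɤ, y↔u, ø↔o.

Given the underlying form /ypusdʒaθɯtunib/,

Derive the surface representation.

/u/ harmonizes with /i/ ([-back]) → [y]
/ɯ/ harmonizes with /i/ ([-back]) → [i]
/u/ harmonizes with /i/ ([-back]) → [y]

[ypysdʒaθitynib]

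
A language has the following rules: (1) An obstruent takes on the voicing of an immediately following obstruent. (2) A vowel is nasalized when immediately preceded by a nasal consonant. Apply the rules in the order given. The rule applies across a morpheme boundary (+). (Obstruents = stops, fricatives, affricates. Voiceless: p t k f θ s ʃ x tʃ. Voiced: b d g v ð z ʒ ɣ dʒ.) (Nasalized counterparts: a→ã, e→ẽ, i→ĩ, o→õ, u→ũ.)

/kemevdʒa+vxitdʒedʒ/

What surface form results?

[kemẽvdʒa+fxiddʒedʒ]

Rule 1: /v/ before /x/ (voiceless) → [f]
Rule 1: /t/ before /dʒ/ (voiced) → [d]
After rule 1: kemevdʒa+fxiddʒedʒ
Rule 2: /e/ after nasal /m/ → [ẽ]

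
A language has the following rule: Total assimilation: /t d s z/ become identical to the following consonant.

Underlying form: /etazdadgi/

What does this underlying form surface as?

/z/ before /d/ → [d] (total assimilation)
/d/ before /g/ → [g] (total assimilation)

[etaddaggi]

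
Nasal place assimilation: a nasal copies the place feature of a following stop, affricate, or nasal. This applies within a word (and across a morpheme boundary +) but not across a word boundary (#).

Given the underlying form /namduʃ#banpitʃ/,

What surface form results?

/m/ before /d/ (alveolar) → [n]
/n/ before /p/ (labial) → [m]

[nanduʃ#bampitʃ]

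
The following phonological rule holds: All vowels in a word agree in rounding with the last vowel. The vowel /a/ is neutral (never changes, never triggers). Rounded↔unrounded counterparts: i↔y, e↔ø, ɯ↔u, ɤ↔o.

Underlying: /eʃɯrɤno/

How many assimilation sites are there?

/e/ harmonizes with /o/ ([+round]) → [ø]
/ɯ/ harmonizes with /o/ ([+round]) → [u]
/ɤ/ harmonizes with /o/ ([+round]) → [o]
3 segments change.

3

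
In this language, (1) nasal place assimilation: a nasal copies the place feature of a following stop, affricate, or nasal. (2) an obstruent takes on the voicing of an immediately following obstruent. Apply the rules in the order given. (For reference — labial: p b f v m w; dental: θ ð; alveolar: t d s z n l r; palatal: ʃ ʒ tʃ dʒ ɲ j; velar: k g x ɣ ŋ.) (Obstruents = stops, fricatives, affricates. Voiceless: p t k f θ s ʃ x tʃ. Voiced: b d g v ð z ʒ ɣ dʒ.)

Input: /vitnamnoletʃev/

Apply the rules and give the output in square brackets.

Rule 1: /m/ before /n/ (alveolar) → [n]
After rule 1: vitnannoletʃev
Rule 2: no segment meets the rule's conditions; no change.

[vitnannoletʃev]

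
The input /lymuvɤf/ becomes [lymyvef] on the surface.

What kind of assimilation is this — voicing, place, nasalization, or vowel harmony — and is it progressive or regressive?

/u/→[y] /ɤ/→[e].
Vowels agree with the first vowel, so the harmony is progressive.

vowel harmony, progressive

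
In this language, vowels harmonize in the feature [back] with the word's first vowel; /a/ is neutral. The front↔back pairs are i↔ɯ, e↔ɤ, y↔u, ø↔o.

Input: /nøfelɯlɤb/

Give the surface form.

/ɯ/ harmonizes with /ø/ ([-back]) → [i]
/ɤ/ harmonizes with /ø/ ([-back]) → [e]

[nøfelileb]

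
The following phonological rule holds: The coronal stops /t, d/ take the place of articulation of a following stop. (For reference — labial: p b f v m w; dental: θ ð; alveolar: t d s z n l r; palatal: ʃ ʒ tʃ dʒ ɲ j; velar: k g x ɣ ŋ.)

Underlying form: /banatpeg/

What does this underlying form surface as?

/t/ before /p/ (labial) → [p]

[banappeg]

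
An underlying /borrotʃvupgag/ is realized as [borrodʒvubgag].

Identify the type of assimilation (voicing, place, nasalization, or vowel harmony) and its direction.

voicing assimilation, regressive

/tʃ/→[dʒ] /p/→[b].
Each target copies a feature from the following segment, so the direction is regressive.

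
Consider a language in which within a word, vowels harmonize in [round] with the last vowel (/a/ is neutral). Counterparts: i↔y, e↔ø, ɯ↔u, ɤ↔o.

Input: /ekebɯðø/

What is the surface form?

[økøbuðø]

/e/ harmonizes with /ø/ ([+round]) → [ø]
/e/ harmonizes with /ø/ ([+round]) → [ø]
/ɯ/ harmonizes with /ø/ ([+round]) → [u]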